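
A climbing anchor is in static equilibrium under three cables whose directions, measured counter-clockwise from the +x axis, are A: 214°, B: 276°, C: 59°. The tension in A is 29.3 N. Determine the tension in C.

Resolve: ΣF_x = 29.3 cos 214° + T_B cos 276° + T_C cos 59° = 0.
        ΣF_y = 29.3 sin 214° + T_B sin 276° + T_C sin 59° = 0.
The known terms sum to (-24.29, -16.38) N, so 0.1045 T_B + 0.5150 T_C = 24.29 and -0.9945 T_B + 0.8572 T_C = 16.38.
Solving simultaneously: T_B = 20.58 N, T_C = 42.99 N.

T_C ≈ 43 N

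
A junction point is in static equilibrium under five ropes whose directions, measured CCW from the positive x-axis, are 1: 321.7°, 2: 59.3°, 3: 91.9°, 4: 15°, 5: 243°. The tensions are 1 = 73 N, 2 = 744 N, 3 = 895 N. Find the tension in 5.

T_5 ≈ 1790 N

Resolve: ΣF_x = 73 cos 321.7° + 744 cos 59.3° + 895 cos 91.9° + T_4 cos 15° + T_5 cos 243° = 0.
        ΣF_y = 73 sin 321.7° + 744 sin 59.3° + 895 sin 91.9° + T_4 sin 15° + T_5 sin 243° = 0.
The known terms sum to (407.5, 1489) N, so 0.9659 T_4 − 0.4540 T_5 = -407.5 and 0.2588 T_4 − 0.8910 T_5 = -1489.
Solving simultaneously: T_4 = 421.1 N, T_5 = 1793 N.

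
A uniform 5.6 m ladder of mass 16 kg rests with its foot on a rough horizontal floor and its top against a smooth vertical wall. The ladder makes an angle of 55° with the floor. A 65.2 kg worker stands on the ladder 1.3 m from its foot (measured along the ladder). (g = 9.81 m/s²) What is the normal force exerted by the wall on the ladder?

N_wall ≈ 159 N

Torques about the foot: N_wall · 5.6 sin 55° = 16×9.81×2.8 cos 55° + 65.2×9.81×1.3 cos 55° → N_wall = 158.92 N.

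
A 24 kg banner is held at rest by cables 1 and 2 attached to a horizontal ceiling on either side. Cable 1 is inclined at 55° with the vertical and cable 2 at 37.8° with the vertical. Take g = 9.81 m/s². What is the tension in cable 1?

Angles from the horizontal: cable 1 is 90° − 55° = 35°, cable 2 is 90° − 37.8° = 52.2°.
Weight W = 24 × 9.81 = 235.4 N acts straight down.
Horizontal: T_1 cos 35° = T_2 cos 52.2°  →  T_2 = 1.337 T_1.
Vertical: T_1 sin 35° + T_2 sin 52.2° = 235.4.
Substituting the horizontal relation into the vertical equation gives 1.63 T_1 = 235.4, so T_1 = 144.5 N.

T_1 ≈ 144 N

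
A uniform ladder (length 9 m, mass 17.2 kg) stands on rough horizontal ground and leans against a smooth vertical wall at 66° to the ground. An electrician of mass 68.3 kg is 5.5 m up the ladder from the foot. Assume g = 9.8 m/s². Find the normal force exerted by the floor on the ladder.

ΣF_y = 0: N_floor = 17.2×9.8 + 68.3×9.8 = 837.9 N.

N_floor ≈ 838 N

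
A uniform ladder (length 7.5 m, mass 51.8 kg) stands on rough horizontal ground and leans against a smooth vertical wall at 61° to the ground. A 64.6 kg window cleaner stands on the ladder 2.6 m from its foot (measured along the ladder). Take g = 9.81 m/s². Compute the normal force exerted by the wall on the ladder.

Torques about the foot: N_wall · 7.5 sin 61° = 51.8×9.81×3.75 cos 61° + 64.6×9.81×2.6 cos 61° → N_wall = 262.62 N.

N_wall ≈ 263 N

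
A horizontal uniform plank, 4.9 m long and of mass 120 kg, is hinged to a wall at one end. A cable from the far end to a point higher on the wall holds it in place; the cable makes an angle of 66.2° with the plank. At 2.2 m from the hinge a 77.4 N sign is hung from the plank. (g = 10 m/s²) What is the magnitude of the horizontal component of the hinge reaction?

Take torques about the hinge: T sin 66.2° · 4.9 = 120×10×2.45 + 77.4×2.2 = 3110.3 N·m.
So T = 3110.3 / (0.9150 × 4.9) = 693.75 N.
ΣF_x = 0: H_x = T cos 66.2° = 279.96 N.

H_x ≈ 280 N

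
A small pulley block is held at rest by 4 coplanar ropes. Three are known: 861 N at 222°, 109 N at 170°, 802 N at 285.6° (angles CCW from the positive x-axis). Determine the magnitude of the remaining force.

Sum the known components: ΣF_x = -531.5 N, ΣF_y = -1330 N.
For equilibrium the remaining force must supply (−ΣF_x, −ΣF_y) = (531.5, 1330) N.
Magnitude = √((531.5)² + (1330)²) = 1432 N; direction = atan2(1330, 531.5) = 68.2°.

F ≈ 1430 N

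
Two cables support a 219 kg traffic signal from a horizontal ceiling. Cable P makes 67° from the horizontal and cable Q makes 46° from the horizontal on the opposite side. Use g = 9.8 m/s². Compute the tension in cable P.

Weight W = 219 × 9.8 = 2146 N acts straight down.
Horizontal: T_P cos 67° = T_Q cos 46°  →  T_Q = 0.5625 T_P.
Vertical: T_P sin 67° + T_Q sin 46° = 2146.
Substituting the horizontal relation into the vertical equation gives 1.325 T_P = 2146, so T_P = 1620 N.

T_P ≈ 1620 N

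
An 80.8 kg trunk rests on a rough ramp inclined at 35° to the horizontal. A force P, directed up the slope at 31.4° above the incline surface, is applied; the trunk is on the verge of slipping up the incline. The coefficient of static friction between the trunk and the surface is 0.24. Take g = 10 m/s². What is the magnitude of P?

P ≈ 636 N

On the verge of sliding up the incline, friction equals μN and acts down the slope.
Perpendicular: N + P sin 31.4° = W cos 35° = 661.9 N.
Along incline: P cos 31.4° = W sin 35° + μN  with W sin 35° = 463.4 N.
Solving the pair for P and N: P = 635.9 N, N = 330.6 N (and f = μN = 79.33 N).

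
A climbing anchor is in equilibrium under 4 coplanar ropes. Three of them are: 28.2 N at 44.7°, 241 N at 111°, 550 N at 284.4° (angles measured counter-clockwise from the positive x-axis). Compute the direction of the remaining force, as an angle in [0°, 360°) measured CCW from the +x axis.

θ ≈ 104°

Sum the known components: ΣF_x = 70.46 N, ΣF_y = -287.9 N.
For equilibrium the remaining force must supply (−ΣF_x, −ΣF_y) = (-70.46, 287.9) N.
Magnitude = √((-70.46)² + (287.9)²) = 296.4 N; direction = atan2(287.9, -70.46) = 103.8°.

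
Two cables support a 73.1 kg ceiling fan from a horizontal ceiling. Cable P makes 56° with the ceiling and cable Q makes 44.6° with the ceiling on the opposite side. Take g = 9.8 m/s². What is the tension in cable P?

Weight W = 73.1 × 9.8 = 716.4 N acts straight down.
Horizontal: T_P cos 56° = T_Q cos 44.6°  →  T_Q = 0.7854 T_P.
Vertical: T_P sin 56° + T_Q sin 44.6° = 716.4.
Substituting the horizontal relation into the vertical equation gives 1.38 T_P = 716.4, so T_P = 518.9 N.

T_P ≈ 519 N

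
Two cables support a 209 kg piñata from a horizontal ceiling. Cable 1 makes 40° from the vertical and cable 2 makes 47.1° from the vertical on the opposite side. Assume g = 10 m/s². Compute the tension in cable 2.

T_2 ≈ 1350 N

Angles from the horizontal: cable 1 is 90° − 40° = 50°, cable 2 is 90° − 47.1° = 42.9°.
Weight W = 209 × 10 = 2090 N acts straight down.
Horizontal: T_1 cos 50° = T_2 cos 42.9°  →  T_1 = 1.14 T_2.
Vertical: T_1 sin 50° + T_2 sin 42.9° = 2090.
Substituting the horizontal relation into the vertical equation gives 1.554 T_2 = 2090, so T_2 = 1345 N.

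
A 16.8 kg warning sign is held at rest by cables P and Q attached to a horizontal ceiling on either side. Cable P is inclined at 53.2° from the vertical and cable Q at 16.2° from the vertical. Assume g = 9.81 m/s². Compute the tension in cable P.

T_P ≈ 49.1 N

Angles from the horizontal: cable P is 90° − 53.2° = 36.8°, cable Q is 90° − 16.2° = 73.8°.
Weight W = 16.8 × 9.81 = 164.8 N acts straight down.
Horizontal: T_P cos 36.8° = T_Q cos 73.8°  →  T_Q = 2.87 T_P.
Vertical: T_P sin 36.8° + T_Q sin 73.8° = 164.8.
Substituting the horizontal relation into the vertical equation gives 3.355 T_P = 164.8, so T_P = 49.12 N.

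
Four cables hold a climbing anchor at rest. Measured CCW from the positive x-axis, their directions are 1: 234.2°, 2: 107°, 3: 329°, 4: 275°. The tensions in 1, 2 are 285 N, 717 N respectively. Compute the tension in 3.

Resolve: ΣF_x = 285 cos 234.2° + 717 cos 107° + T_3 cos 329° + T_4 cos 275° = 0.
        ΣF_y = 285 sin 234.2° + 717 sin 107° + T_3 sin 329° + T_4 sin 275° = 0.
The known terms sum to (-376.3, 454.5) N, so 0.8572 T_3 + 0.0872 T_4 = 376.3 and -0.5150 T_3 − 0.9962 T_4 = -454.5.
Solving simultaneously: T_3 = 414.5 N, T_4 = 242 N.

T_3 ≈ 414 N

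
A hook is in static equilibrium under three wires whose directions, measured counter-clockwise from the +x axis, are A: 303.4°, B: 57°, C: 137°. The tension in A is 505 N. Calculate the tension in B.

T_B ≈ 121 N

Resolve: ΣF_x = 505 cos 303.4° + T_B cos 57° + T_C cos 137° = 0.
        ΣF_y = 505 sin 303.4° + T_B sin 57° + T_C sin 137° = 0.
The known terms sum to (278, -421.6) N, so 0.5446 T_B − 0.7314 T_C = -278 and 0.8387 T_B + 0.6820 T_C = 421.6.
Solving simultaneously: T_B = 120.6 N, T_C = 469.9 N.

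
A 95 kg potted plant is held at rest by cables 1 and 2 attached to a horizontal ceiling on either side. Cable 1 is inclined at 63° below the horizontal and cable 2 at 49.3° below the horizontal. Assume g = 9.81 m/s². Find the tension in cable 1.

Weight W = 95 × 9.81 = 932 N acts straight down.
Horizontal: T_1 cos 63° = T_2 cos 49.3°  →  T_2 = 0.6962 T_1.
Vertical: T_1 sin 63° + T_2 sin 49.3° = 932.
Substituting the horizontal relation into the vertical equation gives 1.419 T_1 = 932, so T_1 = 656.8 N.

T_1 ≈ 657 N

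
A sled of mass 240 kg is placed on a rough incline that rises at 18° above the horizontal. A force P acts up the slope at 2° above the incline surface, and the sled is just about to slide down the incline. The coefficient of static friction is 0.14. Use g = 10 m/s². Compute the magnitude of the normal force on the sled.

On the verge of sliding down the incline, friction equals μN and acts up the slope.
Perpendicular: N + P sin 2° = W cos 18° = 2283 N.
Along incline: P cos 2° + μN = W sin 18° with W sin 18° = 741.6 N.
Solving the pair for P and N: P = 424.4 N, N = 2268 N (and f = μN = 317.5 N).

N ≈ 2270 N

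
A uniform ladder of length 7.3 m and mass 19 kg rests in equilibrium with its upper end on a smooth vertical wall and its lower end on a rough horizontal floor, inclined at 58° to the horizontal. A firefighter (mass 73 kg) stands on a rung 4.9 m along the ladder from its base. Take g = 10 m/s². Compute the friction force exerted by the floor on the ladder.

Torques about the foot: N_wall · 7.3 sin 58° = 19×10×3.65 cos 58° + 73×10×4.9 cos 58° → N_wall = 365.55 N.
ΣF_x = 0: f_floor = N_wall = 365.55 N.

f ≈ 366 N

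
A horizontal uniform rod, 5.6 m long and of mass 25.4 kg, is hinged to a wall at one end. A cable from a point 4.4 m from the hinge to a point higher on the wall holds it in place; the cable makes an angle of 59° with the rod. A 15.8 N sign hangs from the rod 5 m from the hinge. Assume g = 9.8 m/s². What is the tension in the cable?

Take torques about the hinge: T sin 59° · 4.4 = 25.4×9.8×2.8 + 15.8×5 = 775.98 N·m.
So T = 775.98 / (0.8572 × 4.4) = 205.75 N.

T ≈ 206 N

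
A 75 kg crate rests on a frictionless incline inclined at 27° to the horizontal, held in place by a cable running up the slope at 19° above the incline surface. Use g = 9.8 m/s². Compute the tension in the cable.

Take axes along and perpendicular to the incline. Weight components: W sin 27° = 333.7 N down-slope, W cos 27° = 654.9 N into the surface.
Along incline: T cos 19° = W sin 27° → T = 352.9 N.
Perpendicular: N = W cos 27° − T sin 19° = 540 N.

T ≈ 353 N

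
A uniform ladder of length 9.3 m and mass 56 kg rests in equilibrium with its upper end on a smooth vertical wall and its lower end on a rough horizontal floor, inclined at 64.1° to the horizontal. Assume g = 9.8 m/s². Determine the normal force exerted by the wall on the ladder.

Torques about the foot: N_wall · 9.3 sin 64.1° = 56×9.8×4.65 cos 64.1° → N_wall = 133.24 N.

N_wall ≈ 133 N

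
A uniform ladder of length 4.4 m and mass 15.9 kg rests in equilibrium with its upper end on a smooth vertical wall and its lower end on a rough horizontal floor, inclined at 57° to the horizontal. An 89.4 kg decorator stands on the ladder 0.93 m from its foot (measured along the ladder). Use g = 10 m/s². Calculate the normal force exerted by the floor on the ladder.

ΣF_y = 0: N_floor = 15.9×10 + 89.4×10 = 1053 N.

N_floor ≈ 1050 N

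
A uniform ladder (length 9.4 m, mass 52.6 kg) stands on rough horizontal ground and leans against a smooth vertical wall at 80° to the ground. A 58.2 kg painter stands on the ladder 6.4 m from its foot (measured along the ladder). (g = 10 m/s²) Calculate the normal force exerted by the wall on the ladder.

N_wall ≈ 116 N

Torques about the foot: N_wall · 9.4 sin 80° = 52.6×10×4.7 cos 80° + 58.2×10×6.4 cos 80° → N_wall = 116.24 N.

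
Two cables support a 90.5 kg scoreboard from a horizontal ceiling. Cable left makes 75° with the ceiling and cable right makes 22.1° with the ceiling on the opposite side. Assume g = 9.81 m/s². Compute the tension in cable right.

T_right ≈ 232 N

Weight W = 90.5 × 9.81 = 887.8 N acts straight down.
Horizontal: T_left cos 75° = T_right cos 22.1°  →  T_left = 3.58 T_right.
Vertical: T_left sin 75° + T_right sin 22.1° = 887.8.
Substituting the horizontal relation into the vertical equation gives 3.834 T_right = 887.8, so T_right = 231.6 N.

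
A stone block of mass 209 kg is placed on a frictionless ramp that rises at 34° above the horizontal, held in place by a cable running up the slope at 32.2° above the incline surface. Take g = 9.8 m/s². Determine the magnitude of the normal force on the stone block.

Take axes along and perpendicular to the incline. Weight components: W sin 34° = 1145 N down-slope, W cos 34° = 1698 N into the surface.
Along incline: T cos 32.2° = W sin 34° → T = 1354 N.
Perpendicular: N = W cos 34° − T sin 32.2° = 976.8 N.

N ≈ 977 N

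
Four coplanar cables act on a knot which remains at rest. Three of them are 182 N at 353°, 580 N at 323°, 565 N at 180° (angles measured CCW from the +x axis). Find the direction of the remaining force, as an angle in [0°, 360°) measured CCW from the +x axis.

Sum the known components: ΣF_x = 78.85 N, ΣF_y = -371.2 N.
For equilibrium the remaining force must supply (−ΣF_x, −ΣF_y) = (-78.85, 371.2) N.
Magnitude = √((-78.85)² + (371.2)²) = 379.5 N; direction = atan2(371.2, -78.85) = 102.0°.

θ ≈ 102°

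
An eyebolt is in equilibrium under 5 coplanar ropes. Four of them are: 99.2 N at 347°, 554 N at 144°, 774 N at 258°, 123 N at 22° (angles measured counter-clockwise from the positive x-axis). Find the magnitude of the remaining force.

F ≈ 570 N

Sum the known components: ΣF_x = -398.4 N, ΣF_y = -407.7 N.
For equilibrium the remaining force must supply (−ΣF_x, −ΣF_y) = (398.4, 407.7) N.
Magnitude = √((398.4)² + (407.7)²) = 570 N; direction = atan2(407.7, 398.4) = 45.7°.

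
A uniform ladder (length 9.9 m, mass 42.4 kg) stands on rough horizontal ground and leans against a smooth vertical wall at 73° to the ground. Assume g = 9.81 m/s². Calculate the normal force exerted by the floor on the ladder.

N_floor ≈ 416 N

ΣF_y = 0: N_floor = 42.4×9.81 = 415.94 N.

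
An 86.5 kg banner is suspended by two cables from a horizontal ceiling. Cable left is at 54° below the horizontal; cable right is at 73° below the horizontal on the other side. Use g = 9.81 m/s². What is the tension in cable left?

Weight W = 86.5 × 9.81 = 848.6 N acts straight down.
Horizontal: T_left cos 54° = T_right cos 73°  →  T_right = 2.01 T_left.
Vertical: T_left sin 54° + T_right sin 73° = 848.6.
Substituting the horizontal relation into the vertical equation gives 2.732 T_left = 848.6, so T_left = 310.7 N.

T_left ≈ 311 N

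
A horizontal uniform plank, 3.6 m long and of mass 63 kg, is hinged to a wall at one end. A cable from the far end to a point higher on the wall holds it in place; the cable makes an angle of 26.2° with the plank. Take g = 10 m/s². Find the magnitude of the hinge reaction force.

|H| ≈ 713 N

Take torques about the hinge: T sin 26.2° · 3.6 = 63×10×1.8 = 1134 N·m.
So T = 1134 / (0.4415 × 3.6) = 713.47 N.
ΣF_x = 0: H_x = T cos 26.2° = 640.16 N.
ΣF_y = 0: H_y = (63×10) − T sin 26.2° = 630 − 315 = 315 N.
|H| = √(H_x² + H_y²) = √((640.16)² + (315)²) = 713.47 N.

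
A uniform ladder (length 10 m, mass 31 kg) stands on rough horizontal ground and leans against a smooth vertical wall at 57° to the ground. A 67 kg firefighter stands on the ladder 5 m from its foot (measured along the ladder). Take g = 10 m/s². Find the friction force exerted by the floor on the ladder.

f ≈ 318 N

Torques about the foot: N_wall · 10 sin 57° = 31×10×5 cos 57° + 67×10×5 cos 57° → N_wall = 318.21 N.
ΣF_x = 0: f_floor = N_wall = 318.21 N.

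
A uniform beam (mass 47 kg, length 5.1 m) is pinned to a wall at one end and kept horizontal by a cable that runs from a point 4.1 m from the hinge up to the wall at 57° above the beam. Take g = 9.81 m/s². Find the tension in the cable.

T ≈ 342 N

Take torques about the hinge: T sin 57° · 4.1 = 47×9.81×2.55 = 1175.7 N·m.
So T = 1175.7 / (0.8387 × 4.1) = 341.93 N.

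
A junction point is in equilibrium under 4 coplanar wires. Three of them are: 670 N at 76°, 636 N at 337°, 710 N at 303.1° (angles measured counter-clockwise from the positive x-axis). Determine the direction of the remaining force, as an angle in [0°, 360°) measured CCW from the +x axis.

Sum the known components: ΣF_x = 1135 N, ΣF_y = -193.2 N.
For equilibrium the remaining force must supply (−ΣF_x, −ΣF_y) = (-1135, 193.2) N.
Magnitude = √((-1135)² + (193.2)²) = 1152 N; direction = atan2(193.2, -1135) = 170.3°.

θ ≈ 170°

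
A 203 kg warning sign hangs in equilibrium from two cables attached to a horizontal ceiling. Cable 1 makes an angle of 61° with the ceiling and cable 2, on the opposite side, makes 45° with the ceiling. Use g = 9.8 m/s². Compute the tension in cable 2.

T_2 ≈ 1000 N

Weight W = 203 × 9.8 = 1989 N acts straight down.
Horizontal: T_1 cos 61° = T_2 cos 45°  →  T_1 = 1.459 T_2.
Vertical: T_1 sin 61° + T_2 sin 45° = 1989.
Substituting the horizontal relation into the vertical equation gives 1.983 T_2 = 1989, so T_2 = 1003 N.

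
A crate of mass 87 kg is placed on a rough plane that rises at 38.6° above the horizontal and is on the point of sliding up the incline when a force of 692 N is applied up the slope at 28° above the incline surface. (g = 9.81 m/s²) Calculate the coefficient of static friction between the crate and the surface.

μ ≈ 0.230

On the verge of sliding up the incline, friction is at its maximum μN and acts down the slope.
Perpendicular to incline: N = W cos 38.6° − P sin 28° = 667 − 324.9 = 342.1 N.
Along incline: P cos 28° − μN = W sin 38.6° → μ = −(W sin 38.6° − P cos 28°) / N = 0.2296.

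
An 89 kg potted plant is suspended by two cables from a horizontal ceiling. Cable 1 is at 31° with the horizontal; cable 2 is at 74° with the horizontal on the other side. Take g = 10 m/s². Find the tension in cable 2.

Weight W = 89 × 10 = 890 N acts straight down.
Horizontal: T_1 cos 31° = T_2 cos 74°  →  T_1 = 0.3216 T_2.
Vertical: T_1 sin 31° + T_2 sin 74° = 890.
Substituting the horizontal relation into the vertical equation gives 1.127 T_2 = 890, so T_2 = 789.8 N.

T_2 ≈ 790 N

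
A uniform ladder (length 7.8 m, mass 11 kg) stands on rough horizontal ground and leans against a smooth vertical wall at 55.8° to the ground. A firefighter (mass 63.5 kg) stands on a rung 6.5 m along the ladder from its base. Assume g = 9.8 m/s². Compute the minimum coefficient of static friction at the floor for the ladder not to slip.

ΣF_y = 0: N_floor = 11×9.8 + 63.5×9.8 = 730.1 N.
Torques about the foot: N_wall · 7.8 sin 55.8° = 11×9.8×3.9 cos 55.8° + 63.5×9.8×6.5 cos 55.8° → N_wall = 389.06 N.
ΣF_x = 0: f_floor = N_wall = 389.06 N.
μ_min = f_floor / N_floor = 389.06 / 730.1 = 0.5329.

μ_min ≈ 0.533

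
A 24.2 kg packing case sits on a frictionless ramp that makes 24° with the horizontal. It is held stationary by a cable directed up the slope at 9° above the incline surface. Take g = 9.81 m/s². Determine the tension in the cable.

T ≈ 97.8 N

Take axes along and perpendicular to the incline. Weight components: W sin 24° = 96.56 N down-slope, W cos 24° = 216.9 N into the surface.
Along incline: T cos 9° = W sin 24° → T = 97.76 N.
Perpendicular: N = W cos 24° − T sin 9° = 201.6 N.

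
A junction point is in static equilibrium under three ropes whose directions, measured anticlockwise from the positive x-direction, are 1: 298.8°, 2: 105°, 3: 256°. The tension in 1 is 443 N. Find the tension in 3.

T_3 ≈ 218 N

Resolve: ΣF_x = 443 cos 298.8° + T_2 cos 105° + T_3 cos 256° = 0.
        ΣF_y = 443 sin 298.8° + T_2 sin 105° + T_3 sin 256° = 0.
The known terms sum to (213.4, -388.2) N, so -0.2588 T_2 − 0.2419 T_3 = -213.4 and 0.9659 T_2 − 0.9703 T_3 = 388.2.
Solving simultaneously: T_2 = 620.8 N, T_3 = 218 N.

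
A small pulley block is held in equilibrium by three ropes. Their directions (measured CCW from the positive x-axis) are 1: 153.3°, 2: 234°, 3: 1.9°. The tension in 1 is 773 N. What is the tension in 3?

T_3 ≈ 967 N

Resolve: ΣF_x = 773 cos 153.3° + T_2 cos 234° + T_3 cos 1.9° = 0.
        ΣF_y = 773 sin 153.3° + T_2 sin 234° + T_3 sin 1.9° = 0.
The known terms sum to (-690.6, 347.3) N, so -0.5878 T_2 + 0.9995 T_3 = 690.6 and -0.8090 T_2 + 0.0332 T_3 = -347.3.
Solving simultaneously: T_2 = 468.9 N, T_3 = 966.7 N.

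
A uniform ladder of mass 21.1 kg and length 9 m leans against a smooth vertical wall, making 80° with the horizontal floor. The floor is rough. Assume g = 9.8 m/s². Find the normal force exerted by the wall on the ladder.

Torques about the foot: N_wall · 9 sin 80° = 21.1×9.8×4.5 cos 80° → N_wall = 18.23 N.

N_wall ≈ 18.2 N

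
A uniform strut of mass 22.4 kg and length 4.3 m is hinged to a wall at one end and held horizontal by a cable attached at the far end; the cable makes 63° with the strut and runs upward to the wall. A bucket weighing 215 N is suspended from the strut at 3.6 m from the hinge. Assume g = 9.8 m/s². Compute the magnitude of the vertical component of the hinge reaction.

Take torques about the hinge: T sin 63° · 4.3 = 22.4×9.8×2.15 + 215×3.6 = 1246 N·m.
So T = 1246 / (0.8910 × 4.3) = 325.21 N.
ΣF_y = 0: H_y = (22.4×9.8 + 215) − T sin 63° = 434.52 − 289.76 = 144.76 N.

|H_y| ≈ 145 N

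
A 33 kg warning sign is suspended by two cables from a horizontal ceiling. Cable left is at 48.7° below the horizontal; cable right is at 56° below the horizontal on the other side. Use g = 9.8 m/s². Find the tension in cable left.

Weight W = 33 × 9.8 = 323.4 N acts straight down.
Horizontal: T_left cos 48.7° = T_right cos 56°  →  T_right = 1.18 T_left.
Vertical: T_left sin 48.7° + T_right sin 56° = 323.4.
Substituting the horizontal relation into the vertical equation gives 1.73 T_left = 323.4, so T_left = 187 N.

T_left ≈ 187 N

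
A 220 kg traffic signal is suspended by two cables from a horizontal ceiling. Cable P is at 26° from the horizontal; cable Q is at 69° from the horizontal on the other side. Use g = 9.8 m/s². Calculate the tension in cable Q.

Weight W = 220 × 9.8 = 2156 N acts straight down.
Horizontal: T_P cos 26° = T_Q cos 69°  →  T_P = 0.3987 T_Q.
Vertical: T_P sin 26° + T_Q sin 69° = 2156.
Substituting the horizontal relation into the vertical equation gives 1.108 T_Q = 2156, so T_Q = 1945 N.

T_Q ≈ 1950 N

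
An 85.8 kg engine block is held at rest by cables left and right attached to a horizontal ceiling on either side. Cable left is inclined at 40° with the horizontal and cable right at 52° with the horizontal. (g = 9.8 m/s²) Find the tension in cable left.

Weight W = 85.8 × 9.8 = 840.8 N acts straight down.
Horizontal: T_left cos 40° = T_right cos 52°  →  T_right = 1.244 T_left.
Vertical: T_left sin 40° + T_right sin 52° = 840.8.
Substituting the horizontal relation into the vertical equation gives 1.623 T_left = 840.8, so T_left = 518 N.

T_left ≈ 518 N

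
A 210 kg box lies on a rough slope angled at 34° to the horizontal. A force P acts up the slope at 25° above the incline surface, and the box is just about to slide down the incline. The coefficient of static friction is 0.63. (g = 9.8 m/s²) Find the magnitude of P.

On the verge of sliding down the incline, friction equals μN and acts up the slope.
Perpendicular: N + P sin 25° = W cos 34° = 1706 N.
Along incline: P cos 25° + μN = W sin 34° with W sin 34° = 1151 N.
Solving the pair for P and N: P = 118.6 N, N = 1656 N (and f = μN = 1043 N).

P ≈ 119 N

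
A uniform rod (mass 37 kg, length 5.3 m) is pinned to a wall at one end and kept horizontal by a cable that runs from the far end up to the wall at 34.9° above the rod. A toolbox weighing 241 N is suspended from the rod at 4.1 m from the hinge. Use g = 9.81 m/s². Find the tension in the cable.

Take torques about the hinge: T sin 34.9° · 5.3 = 37×9.81×2.65 + 241×4.1 = 1950 N·m.
So T = 1950 / (0.5721 × 5.3) = 643.05 N.

T ≈ 643 N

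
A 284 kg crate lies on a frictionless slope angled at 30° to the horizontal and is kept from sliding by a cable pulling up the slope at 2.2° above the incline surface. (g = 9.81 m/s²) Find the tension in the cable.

T ≈ 1390 N

Take axes along and perpendicular to the incline. Weight components: W sin 30° = 1393 N down-slope, W cos 30° = 2413 N into the surface.
Along incline: T cos 2.2° = W sin 30° → T = 1394 N.
Perpendicular: N = W cos 30° − T sin 2.2° = 2359 N.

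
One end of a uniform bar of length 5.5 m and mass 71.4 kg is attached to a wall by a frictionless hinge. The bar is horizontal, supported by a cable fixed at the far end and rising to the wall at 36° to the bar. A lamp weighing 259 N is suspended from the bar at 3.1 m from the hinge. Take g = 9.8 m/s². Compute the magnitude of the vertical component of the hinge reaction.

|H_y| ≈ 463 N

Take torques about the hinge: T sin 36° · 5.5 = 71.4×9.8×2.75 + 259×3.1 = 2727.1 N·m.
So T = 2727.1 / (0.5878 × 5.5) = 843.58 N.
ΣF_y = 0: H_y = (71.4×9.8 + 259) − T sin 36° = 958.72 − 495.84 = 462.88 N.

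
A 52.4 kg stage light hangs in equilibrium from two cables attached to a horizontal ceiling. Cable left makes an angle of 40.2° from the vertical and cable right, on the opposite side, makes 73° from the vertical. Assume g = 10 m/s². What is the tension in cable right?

T_right ≈ 368 N

Angles from the horizontal: cable left is 90° − 40.2° = 49.8°, cable right is 90° − 73° = 17°.
Weight W = 52.4 × 10 = 524 N acts straight down.
Horizontal: T_left cos 49.8° = T_right cos 17°  →  T_left = 1.482 T_right.
Vertical: T_left sin 49.8° + T_right sin 17° = 524.
Substituting the horizontal relation into the vertical equation gives 1.424 T_right = 524, so T_right = 368 N.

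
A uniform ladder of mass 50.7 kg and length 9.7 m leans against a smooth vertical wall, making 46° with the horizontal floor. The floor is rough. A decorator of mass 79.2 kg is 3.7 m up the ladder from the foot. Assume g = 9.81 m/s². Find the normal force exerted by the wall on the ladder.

N_wall ≈ 526 N

Torques about the foot: N_wall · 9.7 sin 46° = 50.7×9.81×4.85 cos 46° + 79.2×9.81×3.7 cos 46° → N_wall = 526.35 N.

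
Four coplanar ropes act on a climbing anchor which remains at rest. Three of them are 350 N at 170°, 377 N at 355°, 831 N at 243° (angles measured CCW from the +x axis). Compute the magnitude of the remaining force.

Sum the known components: ΣF_x = -346.4 N, ΣF_y = -712.5 N.
For equilibrium the remaining force must supply (−ΣF_x, −ΣF_y) = (346.4, 712.5) N.
Magnitude = √((346.4)² + (712.5)²) = 792.2 N; direction = atan2(712.5, 346.4) = 64.1°.

F ≈ 792 N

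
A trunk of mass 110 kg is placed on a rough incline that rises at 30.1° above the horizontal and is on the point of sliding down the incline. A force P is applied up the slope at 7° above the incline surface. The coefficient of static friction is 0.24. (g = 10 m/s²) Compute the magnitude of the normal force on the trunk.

On the verge of sliding down the incline, friction equals μN and acts up the slope.
Perpendicular: N + P sin 7° = W cos 30.1° = 951.7 N.
Along incline: P cos 7° + μN = W sin 30.1° with W sin 30.1° = 551.7 N.
Solving the pair for P and N: P = 335.6 N, N = 910.8 N (and f = μN = 218.6 N).

N ≈ 911 N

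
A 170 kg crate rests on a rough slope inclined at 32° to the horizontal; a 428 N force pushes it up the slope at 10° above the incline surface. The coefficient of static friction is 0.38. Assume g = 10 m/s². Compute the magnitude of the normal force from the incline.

Axes along / perpendicular to the incline. W sin 32° = 900.9 N down-slope; W cos 32° = 1442 N into the surface.
Perpendicular: N = W cos 32° − P sin 10° = 1442 − 74.32 = 1367 N.
Along incline: P cos 10° + f = W sin 32° (friction acts up-slope) → f = 900.9 − 421.5 = 479.4 N.
|f| = 479.4 N ≤ μN = 519.6 N, so the crate is indeed static.

N ≈ 1370 N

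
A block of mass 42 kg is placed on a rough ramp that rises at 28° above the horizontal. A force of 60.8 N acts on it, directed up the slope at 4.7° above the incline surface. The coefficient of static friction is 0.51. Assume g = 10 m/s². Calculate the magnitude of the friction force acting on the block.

Axes along / perpendicular to the incline. W sin 28° = 197.2 N down-slope; W cos 28° = 370.8 N into the surface.
Perpendicular: N = W cos 28° − P sin 4.7° = 370.8 − 4.982 = 365.9 N.
Along incline: P cos 4.7° + f = W sin 28° (friction acts up-slope) → f = 197.2 − 60.6 = 136.6 N.
|f| = 136.6 N ≤ μN = 186.6 N, so the block is indeed static.

f ≈ 137 N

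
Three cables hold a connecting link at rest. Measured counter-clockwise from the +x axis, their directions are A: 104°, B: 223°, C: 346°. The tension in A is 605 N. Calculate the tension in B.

T_B ≈ 637 N

Resolve: ΣF_x = 605 cos 104° + T_B cos 223° + T_C cos 346° = 0.
        ΣF_y = 605 sin 104° + T_B sin 223° + T_C sin 346° = 0.
The known terms sum to (-146.4, 587) N, so -0.7314 T_B + 0.9703 T_C = 146.4 and -0.6820 T_B − 0.2419 T_C = -587.
Solving simultaneously: T_B = 636.9 N, T_C = 630.9 N.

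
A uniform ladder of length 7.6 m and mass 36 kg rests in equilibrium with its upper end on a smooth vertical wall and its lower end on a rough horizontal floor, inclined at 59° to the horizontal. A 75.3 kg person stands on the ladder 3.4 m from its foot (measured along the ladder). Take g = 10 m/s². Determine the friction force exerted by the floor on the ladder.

Torques about the foot: N_wall · 7.6 sin 59° = 36×10×3.8 cos 59° + 75.3×10×3.4 cos 59° → N_wall = 310.57 N.
ΣF_x = 0: f_floor = N_wall = 310.57 N.

f ≈ 311 N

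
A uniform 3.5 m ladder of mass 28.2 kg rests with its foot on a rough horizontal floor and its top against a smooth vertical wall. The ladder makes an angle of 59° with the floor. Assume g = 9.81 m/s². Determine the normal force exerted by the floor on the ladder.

N_floor ≈ 277 N

ΣF_y = 0: N_floor = 28.2×9.81 = 276.64 N.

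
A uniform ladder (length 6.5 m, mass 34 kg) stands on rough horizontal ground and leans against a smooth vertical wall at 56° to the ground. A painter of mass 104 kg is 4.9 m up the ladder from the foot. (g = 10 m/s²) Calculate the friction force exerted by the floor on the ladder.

Torques about the foot: N_wall · 6.5 sin 56° = 34×10×3.25 cos 56° + 104×10×4.9 cos 56° → N_wall = 643.48 N.
ΣF_x = 0: f_floor = N_wall = 643.48 N.

f ≈ 643 N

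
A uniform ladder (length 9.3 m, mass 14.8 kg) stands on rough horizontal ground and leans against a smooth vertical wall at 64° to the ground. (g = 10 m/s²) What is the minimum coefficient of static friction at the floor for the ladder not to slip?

μ_min ≈ 0.244

ΣF_y = 0: N_floor = 14.8×10 = 148 N.
Torques about the foot: N_wall · 9.3 sin 64° = 14.8×10×4.65 cos 64° → N_wall = 36.092 N.
ΣF_x = 0: f_floor = N_wall = 36.092 N.
μ_min = f_floor / N_floor = 36.092 / 148 = 0.2439.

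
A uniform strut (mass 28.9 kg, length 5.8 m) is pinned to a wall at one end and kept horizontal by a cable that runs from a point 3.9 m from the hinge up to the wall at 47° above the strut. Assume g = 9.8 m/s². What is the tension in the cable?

Take torques about the hinge: T sin 47° · 3.9 = 28.9×9.8×2.9 = 821.34 N·m.
So T = 821.34 / (0.7314 × 3.9) = 287.96 N.

T ≈ 288 N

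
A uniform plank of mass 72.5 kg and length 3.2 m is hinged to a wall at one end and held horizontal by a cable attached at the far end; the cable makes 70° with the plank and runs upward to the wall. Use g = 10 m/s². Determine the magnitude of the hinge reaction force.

Take torques about the hinge: T sin 70° · 3.2 = 72.5×10×1.6 = 1160 N·m.
So T = 1160 / (0.9397 × 3.2) = 385.76 N.
ΣF_x = 0: H_x = T cos 70° = 131.94 N.
ΣF_y = 0: H_y = (72.5×10) − T sin 70° = 725 − 362.5 = 362.5 N.
|H| = √(H_x² + H_y²) = √((131.94)² + (362.5)²) = 385.76 N.

|H| ≈ 386 N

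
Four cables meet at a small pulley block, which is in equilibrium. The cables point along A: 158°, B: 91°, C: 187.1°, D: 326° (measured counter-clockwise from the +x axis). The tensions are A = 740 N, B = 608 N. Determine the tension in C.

Resolve: ΣF_x = 740 cos 158° + 608 cos 91° + T_C cos 187.1° + T_D cos 326° = 0.
        ΣF_y = 740 sin 158° + 608 sin 91° + T_C sin 187.1° + T_D sin 326° = 0.
The known terms sum to (-696.7, 885.1) N, so -0.9923 T_C + 0.8290 T_D = 696.7 and -0.1236 T_C − 0.5592 T_D = -885.1.
Solving simultaneously: T_C = 523.6 N, T_D = 1467 N.

T_C ≈ 524 N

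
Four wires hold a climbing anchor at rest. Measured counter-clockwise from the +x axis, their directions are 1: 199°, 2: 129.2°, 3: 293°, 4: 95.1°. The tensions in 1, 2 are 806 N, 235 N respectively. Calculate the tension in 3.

T_3 ≈ 2970 N

Resolve: ΣF_x = 806 cos 199° + 235 cos 129.2° + T_3 cos 293° + T_4 cos 95.1° = 0.
        ΣF_y = 806 sin 199° + 235 sin 129.2° + T_3 sin 293° + T_4 sin 95.1° = 0.
The known terms sum to (-910.6, -80.3) N, so 0.3907 T_3 − 0.0889 T_4 = 910.6 and -0.9205 T_3 + 0.9960 T_4 = 80.3.
Solving simultaneously: T_3 = 2974 N, T_4 = 2829 N.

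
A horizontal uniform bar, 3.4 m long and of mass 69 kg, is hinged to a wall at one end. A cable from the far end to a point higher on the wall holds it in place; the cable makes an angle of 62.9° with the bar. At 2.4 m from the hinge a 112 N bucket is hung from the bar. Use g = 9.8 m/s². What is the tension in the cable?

Take torques about the hinge: T sin 62.9° · 3.4 = 69×9.8×1.7 + 112×2.4 = 1418.3 N·m.
So T = 1418.3 / (0.8902 × 3.4) = 468.61 N.

T ≈ 469 N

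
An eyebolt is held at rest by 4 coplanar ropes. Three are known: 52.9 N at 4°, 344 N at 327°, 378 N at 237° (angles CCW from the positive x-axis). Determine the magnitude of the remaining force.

F ≈ 519 N

Sum the known components: ΣF_x = 135.4 N, ΣF_y = -500.7 N.
For equilibrium the remaining force must supply (−ΣF_x, −ΣF_y) = (-135.4, 500.7) N.
Magnitude = √((-135.4)² + (500.7)²) = 518.7 N; direction = atan2(500.7, -135.4) = 105.1°.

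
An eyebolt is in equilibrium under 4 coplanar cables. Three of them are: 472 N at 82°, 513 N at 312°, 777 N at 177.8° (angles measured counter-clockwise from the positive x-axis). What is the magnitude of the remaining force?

Sum the known components: ΣF_x = -367.5 N, ΣF_y = 116 N.
For equilibrium the remaining force must supply (−ΣF_x, −ΣF_y) = (367.5, -116) N.
Magnitude = √((367.5)² + (-116)²) = 385.3 N; direction = atan2(-116, 367.5) = 342.5°.

F ≈ 385 N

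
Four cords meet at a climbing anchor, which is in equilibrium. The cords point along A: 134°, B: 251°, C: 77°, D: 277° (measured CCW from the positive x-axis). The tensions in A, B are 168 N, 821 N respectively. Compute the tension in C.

Resolve: ΣF_x = 168 cos 134° + 821 cos 251° + T_C cos 77° + T_D cos 277° = 0.
        ΣF_y = 168 sin 134° + 821 sin 251° + T_C sin 77° + T_D sin 277° = 0.
The known terms sum to (-384, -655.4) N, so 0.2250 T_C + 0.1219 T_D = 384 and 0.9744 T_C − 0.9925 T_D = 655.4.
Solving simultaneously: T_C = 1348 N, T_D = 662.9 N.

T_C ≈ 1350 N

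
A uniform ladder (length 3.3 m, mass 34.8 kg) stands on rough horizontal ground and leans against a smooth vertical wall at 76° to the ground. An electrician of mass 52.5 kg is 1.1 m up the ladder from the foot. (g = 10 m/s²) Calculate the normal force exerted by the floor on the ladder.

ΣF_y = 0: N_floor = 34.8×10 + 52.5×10 = 873 N.

N_floor ≈ 873 N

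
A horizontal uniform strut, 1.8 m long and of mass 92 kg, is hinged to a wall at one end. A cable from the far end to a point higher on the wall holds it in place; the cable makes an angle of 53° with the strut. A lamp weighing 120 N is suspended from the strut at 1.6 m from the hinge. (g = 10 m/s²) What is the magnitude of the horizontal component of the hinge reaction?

Take torques about the hinge: T sin 53° · 1.8 = 92×10×0.9 + 120×1.6 = 1020 N·m.
So T = 1020 / (0.7986 × 1.8) = 709.54 N.
ΣF_x = 0: H_x = T cos 53° = 427.01 N.

H_x ≈ 427 N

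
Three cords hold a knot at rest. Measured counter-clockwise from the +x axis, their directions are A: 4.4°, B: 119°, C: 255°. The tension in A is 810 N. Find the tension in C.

Resolve: ΣF_x = 810 cos 4.4° + T_B cos 119° + T_C cos 255° = 0.
        ΣF_y = 810 sin 4.4° + T_B sin 119° + T_C sin 255° = 0.
The known terms sum to (807.6, 62.14) N, so -0.4848 T_B − 0.2588 T_C = -807.6 and 0.8746 T_B − 0.9659 T_C = -62.14.
Solving simultaneously: T_B = 1100 N, T_C = 1060 N.

T_C ≈ 1060 N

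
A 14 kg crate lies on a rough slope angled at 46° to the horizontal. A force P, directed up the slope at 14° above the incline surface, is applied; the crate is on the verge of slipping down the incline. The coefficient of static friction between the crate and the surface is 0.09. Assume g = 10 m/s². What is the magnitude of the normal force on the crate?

N ≈ 73.8 N

On the verge of sliding down the incline, friction equals μN and acts up the slope.
Perpendicular: N + P sin 14° = W cos 46° = 97.25 N.
Along incline: P cos 14° + μN = W sin 46° with W sin 46° = 100.7 N.
Solving the pair for P and N: P = 96.95 N, N = 73.8 N (and f = μN = 6.642 N).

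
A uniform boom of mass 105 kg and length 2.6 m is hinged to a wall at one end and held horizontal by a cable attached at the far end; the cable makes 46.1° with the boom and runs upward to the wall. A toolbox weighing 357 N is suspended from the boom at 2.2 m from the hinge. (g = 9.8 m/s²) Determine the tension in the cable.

T ≈ 1130 N

Take torques about the hinge: T sin 46.1° · 2.6 = 105×9.8×1.3 + 357×2.2 = 2123.1 N·m.
So T = 2123.1 / (0.7206 × 2.6) = 1133.3 N.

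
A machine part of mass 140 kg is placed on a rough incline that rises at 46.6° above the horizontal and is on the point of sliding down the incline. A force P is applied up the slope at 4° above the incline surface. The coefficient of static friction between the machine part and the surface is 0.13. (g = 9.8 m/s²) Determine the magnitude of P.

P ≈ 884 N

On the verge of sliding down the incline, friction equals μN and acts up the slope.
Perpendicular: N + P sin 4° = W cos 46.6° = 942.7 N.
Along incline: P cos 4° + μN = W sin 46.6° with W sin 46.6° = 996.9 N.
Solving the pair for P and N: P = 884.5 N, N = 881 N (and f = μN = 114.5 N).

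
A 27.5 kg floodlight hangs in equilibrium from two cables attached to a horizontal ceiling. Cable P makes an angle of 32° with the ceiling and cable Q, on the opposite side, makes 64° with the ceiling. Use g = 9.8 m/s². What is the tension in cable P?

T_P ≈ 119 N

Weight W = 27.5 × 9.8 = 269.5 N acts straight down.
Horizontal: T_P cos 32° = T_Q cos 64°  →  T_Q = 1.935 T_P.
Vertical: T_P sin 32° + T_Q sin 64° = 269.5.
Substituting the horizontal relation into the vertical equation gives 2.269 T_P = 269.5, so T_P = 118.8 N.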